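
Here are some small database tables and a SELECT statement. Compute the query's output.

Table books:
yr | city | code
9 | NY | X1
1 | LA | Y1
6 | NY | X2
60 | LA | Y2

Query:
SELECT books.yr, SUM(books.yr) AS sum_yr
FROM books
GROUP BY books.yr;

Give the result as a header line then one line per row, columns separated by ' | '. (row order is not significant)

After GROUP BY (4 rows):
books.yr | sum_yr
9 | 9
1 | 1
6 | 6
60 | 60

== RESULT ==
books.yr | sum_yr
9 | 9
1 | 1
6 | 6
60 | 60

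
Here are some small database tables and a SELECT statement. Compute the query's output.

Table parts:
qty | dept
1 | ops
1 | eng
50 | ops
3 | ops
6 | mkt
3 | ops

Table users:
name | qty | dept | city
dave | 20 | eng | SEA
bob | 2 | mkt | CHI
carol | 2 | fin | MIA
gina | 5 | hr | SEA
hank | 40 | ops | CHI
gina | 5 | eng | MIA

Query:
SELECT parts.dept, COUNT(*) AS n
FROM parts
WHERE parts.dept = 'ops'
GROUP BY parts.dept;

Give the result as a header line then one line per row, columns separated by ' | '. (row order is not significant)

== RESULT ==
parts.dept | n
ops | 4

Derivation:
After WHERE (4 rows):
parts.qty | parts.dept
1 | ops
50 | ops
3 | ops
3 | ops
After GROUP BY (1 rows):
parts.dept | n
ops | 4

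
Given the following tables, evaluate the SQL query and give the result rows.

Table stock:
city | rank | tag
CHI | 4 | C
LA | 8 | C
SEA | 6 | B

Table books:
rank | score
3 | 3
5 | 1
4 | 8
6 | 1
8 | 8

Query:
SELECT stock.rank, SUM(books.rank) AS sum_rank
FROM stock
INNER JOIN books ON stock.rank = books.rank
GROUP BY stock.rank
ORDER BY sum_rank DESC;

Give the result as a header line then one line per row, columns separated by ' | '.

After JOIN books (3 rows):
stock.city | stock.rank | stock.tag | books.rank | books.score
CHI | 4 | C | 4 | 8
LA | 8 | C | 8 | 8
SEA | 6 | B | 6 | 1
After GROUP BY (3 rows):
stock.rank | sum_rank
4 | 4
8 | 8
6 | 6
After ORDER BY (3 rows):
stock.rank | sum_rank
8 | 8
6 | 6
4 | 4

== RESULT ==
stock.rank | sum_rank
8 | 8
6 | 6
4 | 4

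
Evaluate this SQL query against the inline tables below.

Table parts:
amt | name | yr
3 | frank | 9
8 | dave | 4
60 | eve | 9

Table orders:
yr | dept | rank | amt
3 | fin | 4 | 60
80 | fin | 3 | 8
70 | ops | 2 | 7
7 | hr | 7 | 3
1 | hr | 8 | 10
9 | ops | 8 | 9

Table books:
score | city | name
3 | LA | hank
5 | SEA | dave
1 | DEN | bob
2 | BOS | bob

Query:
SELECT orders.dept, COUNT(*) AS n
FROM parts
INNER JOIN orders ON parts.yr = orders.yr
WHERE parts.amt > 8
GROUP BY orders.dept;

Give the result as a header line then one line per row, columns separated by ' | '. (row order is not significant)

After JOIN orders (2 rows):
parts.amt | parts.name | parts.yr | orders.yr | orders.dept | orders.rank | orders.amt
3 | frank | 9 | 9 | ops | 8 | 9
60 | eve | 9 | 9 | ops | 8 | 9
After WHERE (1 rows):
parts.amt | parts.name | parts.yr | orders.yr | orders.dept | orders.rank | orders.amt
60 | eve | 9 | 9 | ops | 8 | 9
After GROUP BY (1 rows):
orders.dept | n
ops | 1

== RESULT ==
orders.dept | n
ops | 1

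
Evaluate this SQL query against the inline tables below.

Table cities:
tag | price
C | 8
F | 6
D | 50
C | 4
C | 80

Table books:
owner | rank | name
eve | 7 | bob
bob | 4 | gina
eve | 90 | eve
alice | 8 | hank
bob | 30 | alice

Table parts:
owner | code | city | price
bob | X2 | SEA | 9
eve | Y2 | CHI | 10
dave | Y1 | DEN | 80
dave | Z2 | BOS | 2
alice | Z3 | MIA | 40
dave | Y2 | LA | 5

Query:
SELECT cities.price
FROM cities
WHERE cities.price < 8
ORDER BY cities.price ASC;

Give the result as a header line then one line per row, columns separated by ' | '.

After WHERE (2 rows):
cities.tag | cities.price
F | 6
C | 4
After SELECT (2 rows):
cities.price
6
4
After ORDER BY (2 rows):
cities.price
4
6

== RESULT ==
cities.price
4
6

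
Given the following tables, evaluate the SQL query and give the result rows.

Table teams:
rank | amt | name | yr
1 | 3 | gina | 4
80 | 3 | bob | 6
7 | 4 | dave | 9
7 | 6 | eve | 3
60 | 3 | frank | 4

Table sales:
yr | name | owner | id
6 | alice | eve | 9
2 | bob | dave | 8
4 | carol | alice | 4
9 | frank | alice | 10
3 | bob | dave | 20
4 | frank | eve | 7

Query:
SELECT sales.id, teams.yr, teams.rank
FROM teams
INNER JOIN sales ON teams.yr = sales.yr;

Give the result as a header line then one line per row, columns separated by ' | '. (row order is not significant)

After JOIN sales (7 rows):
teams.rank | teams.amt | teams.name | teams.yr | sales.yr | sales.name | sales.owner | sales.id
1 | 3 | gina | 4 | 4 | carol | alice | 4
1 | 3 | gina | 4 | 4 | frank | eve | 7
80 | 3 | bob | 6 | 6 | alice | eve | 9
7 | 4 | dave | 9 | 9 | frank | alice | 10
7 | 6 | eve | 3 | 3 | bob | dave | 20
60 | 3 | frank | 4 | 4 | carol | alice | 4
60 | 3 | frank | 4 | 4 | frank | eve | 7
After SELECT (7 rows):
sales.id | teams.yr | teams.rank
4 | 4 | 1
7 | 4 | 1
9 | 6 | 80
10 | 9 | 7
20 | 3 | 7
4 | 4 | 60
7 | 4 | 60

== RESULT ==
sales.id | teams.yr | teams.rank
4 | 4 | 1
7 | 4 | 1
9 | 6 | 80
10 | 9 | 7
20 | 3 | 7
4 | 4 | 60
7 | 4 | 60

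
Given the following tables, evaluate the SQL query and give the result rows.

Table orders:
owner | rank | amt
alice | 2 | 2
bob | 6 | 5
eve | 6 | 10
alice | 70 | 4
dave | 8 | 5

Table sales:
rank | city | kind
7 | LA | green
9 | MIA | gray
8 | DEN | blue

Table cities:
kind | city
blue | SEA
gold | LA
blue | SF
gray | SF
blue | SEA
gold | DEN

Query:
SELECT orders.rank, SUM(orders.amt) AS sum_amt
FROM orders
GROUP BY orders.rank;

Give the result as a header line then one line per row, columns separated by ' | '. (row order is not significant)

== RESULT ==
orders.rank | sum_amt
2 | 2
6 | 15
70 | 4
8 | 5

Derivation:
After GROUP BY (4 rows):
orders.rank | sum_amt
2 | 2
6 | 15
70 | 4
8 | 5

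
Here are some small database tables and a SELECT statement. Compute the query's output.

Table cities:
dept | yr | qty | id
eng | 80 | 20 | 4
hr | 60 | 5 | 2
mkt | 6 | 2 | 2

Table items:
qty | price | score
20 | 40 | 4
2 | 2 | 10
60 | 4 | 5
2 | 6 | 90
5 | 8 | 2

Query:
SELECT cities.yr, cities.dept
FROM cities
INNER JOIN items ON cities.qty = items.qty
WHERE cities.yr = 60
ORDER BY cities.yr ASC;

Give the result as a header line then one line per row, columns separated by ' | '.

== RESULT ==
cities.yr | cities.dept
60 | hr

Derivation:
After JOIN items (4 rows):
cities.dept | cities.yr | cities.qty | cities.id | items.qty | items.price | items.score
eng | 80 | 20 | 4 | 20 | 40 | 4
hr | 60 | 5 | 2 | 5 | 8 | 2
mkt | 6 | 2 | 2 | 2 | 2 | 10
mkt | 6 | 2 | 2 | 2 | 6 | 90
After WHERE (1 rows):
cities.dept | cities.yr | cities.qty | cities.id | items.qty | items.price | items.score
hr | 60 | 5 | 2 | 5 | 8 | 2
After SELECT (1 rows):
cities.yr | cities.dept
60 | hr
After ORDER BY (1 rows):
cities.yr | cities.dept
60 | hr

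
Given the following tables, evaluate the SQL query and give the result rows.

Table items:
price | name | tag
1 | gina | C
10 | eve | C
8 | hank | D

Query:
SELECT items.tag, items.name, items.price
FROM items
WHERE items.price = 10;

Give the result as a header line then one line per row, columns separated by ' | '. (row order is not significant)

After WHERE (1 rows):
items.price | items.name | items.tag
10 | eve | C
After SELECT (1 rows):
items.tag | items.name | items.price
C | eve | 10

== RESULT ==
items.tag | items.name | items.price
C | eve | 10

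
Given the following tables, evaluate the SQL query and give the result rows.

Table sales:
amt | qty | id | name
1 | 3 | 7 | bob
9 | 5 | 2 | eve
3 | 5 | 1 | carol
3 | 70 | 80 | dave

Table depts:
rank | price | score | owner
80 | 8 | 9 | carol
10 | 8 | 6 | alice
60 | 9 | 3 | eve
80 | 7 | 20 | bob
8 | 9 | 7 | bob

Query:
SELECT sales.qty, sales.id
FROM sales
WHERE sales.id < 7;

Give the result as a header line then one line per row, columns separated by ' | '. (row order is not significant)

== RESULT ==
sales.qty | sales.id
5 | 2
5 | 1

Derivation:
After WHERE (2 rows):
sales.amt | sales.qty | sales.id | sales.name
9 | 5 | 2 | eve
3 | 5 | 1 | carol
After SELECT (2 rows):
sales.qty | sales.id
5 | 2
5 | 1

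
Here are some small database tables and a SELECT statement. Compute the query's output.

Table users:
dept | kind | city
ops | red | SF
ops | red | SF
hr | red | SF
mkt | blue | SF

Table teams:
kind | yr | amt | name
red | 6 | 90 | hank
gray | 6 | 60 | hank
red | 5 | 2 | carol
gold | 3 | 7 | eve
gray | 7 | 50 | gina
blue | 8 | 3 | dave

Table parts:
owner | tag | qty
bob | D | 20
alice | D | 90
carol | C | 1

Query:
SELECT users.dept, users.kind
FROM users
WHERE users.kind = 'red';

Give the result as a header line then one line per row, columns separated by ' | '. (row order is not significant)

After WHERE (3 rows):
users.dept | users.kind | users.city
ops | red | SF
ops | red | SF
hr | red | SF
After SELECT (3 rows):
users.dept | users.kind
ops | red
ops | red
hr | red

== RESULT ==
users.dept | users.kind
ops | red
ops | red
hr | red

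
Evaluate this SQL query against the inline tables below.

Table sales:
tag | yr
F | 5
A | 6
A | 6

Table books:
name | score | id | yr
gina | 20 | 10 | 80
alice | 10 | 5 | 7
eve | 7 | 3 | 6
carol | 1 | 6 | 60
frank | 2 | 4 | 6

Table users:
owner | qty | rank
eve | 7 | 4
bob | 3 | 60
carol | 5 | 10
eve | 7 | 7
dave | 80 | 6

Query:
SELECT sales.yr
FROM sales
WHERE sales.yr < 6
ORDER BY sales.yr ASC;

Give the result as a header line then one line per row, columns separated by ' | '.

After WHERE (1 rows):
sales.tag | sales.yr
F | 5
After SELECT (1 rows):
sales.yr
5
After ORDER BY (1 rows):
sales.yr
5

== RESULT ==
sales.yr
5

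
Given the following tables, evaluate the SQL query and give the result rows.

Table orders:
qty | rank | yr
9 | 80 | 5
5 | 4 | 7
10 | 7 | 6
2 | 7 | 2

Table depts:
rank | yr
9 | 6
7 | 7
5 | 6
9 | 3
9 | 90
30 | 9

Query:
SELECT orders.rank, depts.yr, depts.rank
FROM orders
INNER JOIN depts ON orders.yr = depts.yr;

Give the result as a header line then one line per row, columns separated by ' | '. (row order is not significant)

== RESULT ==
orders.rank | depts.yr | depts.rank
4 | 7 | 7
7 | 6 | 9
7 | 6 | 5

Derivation:
After JOIN depts (3 rows):
orders.qty | orders.rank | orders.yr | depts.rank | depts.yr
5 | 4 | 7 | 7 | 7
10 | 7 | 6 | 9 | 6
10 | 7 | 6 | 5 | 6
After SELECT (3 rows):
orders.rank | depts.yr | depts.rank
4 | 7 | 7
7 | 6 | 9
7 | 6 | 5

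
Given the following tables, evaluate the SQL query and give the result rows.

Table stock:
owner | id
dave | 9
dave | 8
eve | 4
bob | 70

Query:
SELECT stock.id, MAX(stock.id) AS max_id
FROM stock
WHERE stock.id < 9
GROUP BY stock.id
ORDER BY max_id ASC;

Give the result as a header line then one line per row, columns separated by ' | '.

After WHERE (2 rows):
stock.owner | stock.id
dave | 8
eve | 4
After GROUP BY (2 rows):
stock.id | max_id
8 | 8
4 | 4
After ORDER BY (2 rows):
stock.id | max_id
4 | 4
8 | 8

== RESULT ==
stock.id | max_id
4 | 4
8 | 8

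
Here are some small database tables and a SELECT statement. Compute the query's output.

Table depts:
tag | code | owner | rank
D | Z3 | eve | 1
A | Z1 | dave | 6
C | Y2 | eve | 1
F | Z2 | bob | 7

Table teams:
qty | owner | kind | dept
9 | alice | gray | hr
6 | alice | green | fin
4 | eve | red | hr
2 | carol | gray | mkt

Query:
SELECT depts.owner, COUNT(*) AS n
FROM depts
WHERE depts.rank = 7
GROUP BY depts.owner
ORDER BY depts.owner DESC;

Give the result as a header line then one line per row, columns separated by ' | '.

After WHERE (1 rows):
depts.tag | depts.code | depts.owner | depts.rank
F | Z2 | bob | 7
After GROUP BY (1 rows):
depts.owner | n
bob | 1
After ORDER BY (1 rows):
depts.owner | n
bob | 1

== RESULT ==
depts.owner | n
bob | 1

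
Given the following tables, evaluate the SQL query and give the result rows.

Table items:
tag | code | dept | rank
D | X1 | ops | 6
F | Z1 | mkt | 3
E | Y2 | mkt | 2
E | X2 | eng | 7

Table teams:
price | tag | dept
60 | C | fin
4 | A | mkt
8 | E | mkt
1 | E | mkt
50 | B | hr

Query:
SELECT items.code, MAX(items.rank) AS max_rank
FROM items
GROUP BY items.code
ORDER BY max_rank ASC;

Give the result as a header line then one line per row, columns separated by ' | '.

After GROUP BY (4 rows):
items.code | max_rank
X1 | 6
Z1 | 3
Y2 | 2
X2 | 7
After ORDER BY (4 rows):
items.code | max_rank
Y2 | 2
Z1 | 3
X1 | 6
X2 | 7

== RESULT ==
items.code | max_rank
Y2 | 2
Z1 | 3
X1 | 6
X2 | 7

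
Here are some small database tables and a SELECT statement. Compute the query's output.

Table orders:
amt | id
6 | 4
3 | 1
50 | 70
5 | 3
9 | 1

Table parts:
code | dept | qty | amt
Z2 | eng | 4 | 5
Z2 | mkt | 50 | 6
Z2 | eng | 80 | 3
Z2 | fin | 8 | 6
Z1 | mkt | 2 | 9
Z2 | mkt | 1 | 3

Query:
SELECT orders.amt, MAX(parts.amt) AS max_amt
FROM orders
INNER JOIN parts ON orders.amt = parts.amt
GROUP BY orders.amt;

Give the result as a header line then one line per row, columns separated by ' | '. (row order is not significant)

After JOIN parts (6 rows):
orders.amt | orders.id | parts.code | parts.dept | parts.qty | parts.amt
6 | 4 | Z2 | mkt | 50 | 6
6 | 4 | Z2 | fin | 8 | 6
3 | 1 | Z2 | eng | 80 | 3
3 | 1 | Z2 | mkt | 1 | 3
5 | 3 | Z2 | eng | 4 | 5
9 | 1 | Z1 | mkt | 2 | 9
After GROUP BY (4 rows):
orders.amt | max_amt
6 | 6
3 | 3
5 | 5
9 | 9

== RESULT ==
orders.amt | max_amt
6 | 6
3 | 3
5 | 5
9 | 9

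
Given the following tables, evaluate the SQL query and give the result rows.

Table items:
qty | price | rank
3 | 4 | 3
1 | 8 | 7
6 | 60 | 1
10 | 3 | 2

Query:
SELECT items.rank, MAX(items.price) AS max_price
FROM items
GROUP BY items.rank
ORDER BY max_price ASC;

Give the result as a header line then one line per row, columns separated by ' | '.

After GROUP BY (4 rows):
items.rank | max_price
3 | 4
7 | 8
1 | 60
2 | 3
After ORDER BY (4 rows):
items.rank | max_price
2 | 3
3 | 4
7 | 8
1 | 60

== RESULT ==
items.rank | max_price
2 | 3
3 | 4
7 | 8
1 | 60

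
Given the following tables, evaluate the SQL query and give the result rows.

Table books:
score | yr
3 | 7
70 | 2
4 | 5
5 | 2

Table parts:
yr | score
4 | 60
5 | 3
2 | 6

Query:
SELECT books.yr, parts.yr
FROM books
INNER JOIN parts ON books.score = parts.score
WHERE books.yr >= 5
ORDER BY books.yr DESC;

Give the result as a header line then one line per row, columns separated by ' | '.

After JOIN parts (1 rows):
books.score | books.yr | parts.yr | parts.score
3 | 7 | 5 | 3
After WHERE (1 rows):
books.score | books.yr | parts.yr | parts.score
3 | 7 | 5 | 3
After SELECT (1 rows):
books.yr | parts.yr
7 | 5
After ORDER BY (1 rows):
books.yr | parts.yr
7 | 5

== RESULT ==
books.yr | parts.yr
7 | 5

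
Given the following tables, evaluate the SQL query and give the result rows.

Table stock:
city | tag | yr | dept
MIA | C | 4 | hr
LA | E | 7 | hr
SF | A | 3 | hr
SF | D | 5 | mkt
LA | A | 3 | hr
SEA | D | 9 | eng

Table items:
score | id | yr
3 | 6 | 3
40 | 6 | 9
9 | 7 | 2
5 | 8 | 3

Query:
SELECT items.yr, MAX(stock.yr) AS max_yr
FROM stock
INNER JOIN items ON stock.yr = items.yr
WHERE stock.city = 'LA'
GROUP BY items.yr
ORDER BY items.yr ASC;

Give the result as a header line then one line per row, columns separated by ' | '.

After JOIN items (5 rows):
stock.city | stock.tag | stock.yr | stock.dept | items.score | items.id | items.yr
SF | A | 3 | hr | 3 | 6 | 3
SF | A | 3 | hr | 5 | 8 | 3
LA | A | 3 | hr | 3 | 6 | 3
LA | A | 3 | hr | 5 | 8 | 3
SEA | D | 9 | eng | 40 | 6 | 9
After WHERE (2 rows):
stock.city | stock.tag | stock.yr | stock.dept | items.score | items.id | items.yr
LA | A | 3 | hr | 3 | 6 | 3
LA | A | 3 | hr | 5 | 8 | 3
After GROUP BY (1 rows):
items.yr | max_yr
3 | 3
After ORDER BY (1 rows):
items.yr | max_yr
3 | 3

== RESULT ==
items.yr | max_yr
3 | 3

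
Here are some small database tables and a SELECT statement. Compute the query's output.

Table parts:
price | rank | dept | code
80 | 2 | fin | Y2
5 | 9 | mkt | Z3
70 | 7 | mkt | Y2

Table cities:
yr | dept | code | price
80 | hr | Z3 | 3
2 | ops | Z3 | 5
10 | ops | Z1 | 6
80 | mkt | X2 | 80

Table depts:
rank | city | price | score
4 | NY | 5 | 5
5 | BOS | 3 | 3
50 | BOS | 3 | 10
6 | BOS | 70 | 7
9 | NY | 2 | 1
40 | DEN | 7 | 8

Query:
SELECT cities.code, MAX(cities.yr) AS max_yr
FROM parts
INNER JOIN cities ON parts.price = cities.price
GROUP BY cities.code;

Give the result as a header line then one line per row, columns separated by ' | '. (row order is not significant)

After JOIN cities (2 rows):
parts.price | parts.rank | parts.dept | parts.code | cities.yr | cities.dept | cities.code | cities.price
80 | 2 | fin | Y2 | 80 | mkt | X2 | 80
5 | 9 | mkt | Z3 | 2 | ops | Z3 | 5
After GROUP BY (2 rows):
cities.code | max_yr
X2 | 80
Z3 | 2

== RESULT ==
cities.code | max_yr
X2 | 80
Z3 | 2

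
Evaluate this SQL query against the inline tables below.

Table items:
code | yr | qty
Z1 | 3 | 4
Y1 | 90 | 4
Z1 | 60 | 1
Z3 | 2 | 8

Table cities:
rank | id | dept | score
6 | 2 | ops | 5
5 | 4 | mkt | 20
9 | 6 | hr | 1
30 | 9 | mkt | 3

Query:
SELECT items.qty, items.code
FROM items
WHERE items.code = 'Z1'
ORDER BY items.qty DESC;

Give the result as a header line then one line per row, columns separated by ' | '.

After WHERE (2 rows):
items.code | items.yr | items.qty
Z1 | 3 | 4
Z1 | 60 | 1
After SELECT (2 rows):
items.qty | items.code
4 | Z1
1 | Z1
After ORDER BY (2 rows):
items.qty | items.code
4 | Z1
1 | Z1

== RESULT ==
items.qty | items.code
4 | Z1
1 | Z1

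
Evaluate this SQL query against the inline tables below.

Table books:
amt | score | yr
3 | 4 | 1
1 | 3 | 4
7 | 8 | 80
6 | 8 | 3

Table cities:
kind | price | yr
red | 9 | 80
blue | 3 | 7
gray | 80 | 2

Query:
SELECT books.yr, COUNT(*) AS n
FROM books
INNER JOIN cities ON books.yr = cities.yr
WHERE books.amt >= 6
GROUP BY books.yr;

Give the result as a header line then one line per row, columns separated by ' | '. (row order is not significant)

After JOIN cities (1 rows):
books.amt | books.score | books.yr | cities.kind | cities.price | cities.yr
7 | 8 | 80 | red | 9 | 80
After WHERE (1 rows):
books.amt | books.score | books.yr | cities.kind | cities.price | cities.yr
7 | 8 | 80 | red | 9 | 80
After GROUP BY (1 rows):
books.yr | n
80 | 1

== RESULT ==
books.yr | n
80 | 1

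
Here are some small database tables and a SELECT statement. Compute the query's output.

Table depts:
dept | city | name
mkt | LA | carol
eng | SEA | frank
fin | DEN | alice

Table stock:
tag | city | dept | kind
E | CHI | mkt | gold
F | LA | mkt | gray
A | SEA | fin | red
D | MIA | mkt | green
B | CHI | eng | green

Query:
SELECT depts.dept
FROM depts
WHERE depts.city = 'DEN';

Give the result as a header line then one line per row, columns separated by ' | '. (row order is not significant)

After WHERE (1 rows):
depts.dept | depts.city | depts.name
fin | DEN | alice
After SELECT (1 rows):
depts.dept
fin

== RESULT ==
depts.dept
fin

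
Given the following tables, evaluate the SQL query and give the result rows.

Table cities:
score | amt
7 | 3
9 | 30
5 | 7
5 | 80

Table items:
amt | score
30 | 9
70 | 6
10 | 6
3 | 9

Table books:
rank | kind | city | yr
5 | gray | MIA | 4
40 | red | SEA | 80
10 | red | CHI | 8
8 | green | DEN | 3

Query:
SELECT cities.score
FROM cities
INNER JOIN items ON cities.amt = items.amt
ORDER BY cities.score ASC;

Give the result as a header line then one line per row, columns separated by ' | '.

== RESULT ==
cities.score
7
9

Derivation:
After JOIN items (2 rows):
cities.score | cities.amt | items.amt | items.score
7 | 3 | 3 | 9
9 | 30 | 30 | 9
After SELECT (2 rows):
cities.score
7
9
After ORDER BY (2 rows):
cities.score
7
9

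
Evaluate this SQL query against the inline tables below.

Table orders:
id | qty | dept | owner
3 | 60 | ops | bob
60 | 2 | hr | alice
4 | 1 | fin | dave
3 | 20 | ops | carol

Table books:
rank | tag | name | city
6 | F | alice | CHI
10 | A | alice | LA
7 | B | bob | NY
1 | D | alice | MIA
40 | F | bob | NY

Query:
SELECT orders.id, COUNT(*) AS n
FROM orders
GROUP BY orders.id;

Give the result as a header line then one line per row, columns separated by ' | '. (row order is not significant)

After GROUP BY (3 rows):
orders.id | n
3 | 2
60 | 1
4 | 1

== RESULT ==
orders.id | n
3 | 2
60 | 1
4 | 1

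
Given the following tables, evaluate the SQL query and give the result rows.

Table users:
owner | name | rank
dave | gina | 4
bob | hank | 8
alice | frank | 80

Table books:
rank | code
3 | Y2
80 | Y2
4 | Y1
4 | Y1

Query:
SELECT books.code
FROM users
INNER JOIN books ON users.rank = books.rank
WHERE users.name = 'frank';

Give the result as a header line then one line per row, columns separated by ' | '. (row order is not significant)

== RESULT ==
books.code
Y2

Derivation:
After JOIN books (3 rows):
users.owner | users.name | users.rank | books.rank | books.code
dave | gina | 4 | 4 | Y1
dave | gina | 4 | 4 | Y1
alice | frank | 80 | 80 | Y2
After WHERE (1 rows):
users.owner | users.name | users.rank | books.rank | books.code
alice | frank | 80 | 80 | Y2
After SELECT (1 rows):
books.code
Y2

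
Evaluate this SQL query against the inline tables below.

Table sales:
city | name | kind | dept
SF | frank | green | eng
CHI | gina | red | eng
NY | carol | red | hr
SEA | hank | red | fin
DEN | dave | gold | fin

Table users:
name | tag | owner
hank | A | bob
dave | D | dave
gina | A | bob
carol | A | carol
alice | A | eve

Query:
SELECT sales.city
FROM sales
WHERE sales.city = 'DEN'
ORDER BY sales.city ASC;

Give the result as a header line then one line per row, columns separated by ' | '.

== RESULT ==
sales.city
DEN

Derivation:
After WHERE (1 rows):
sales.city | sales.name | sales.kind | sales.dept
DEN | dave | gold | fin
After SELECT (1 rows):
sales.city
DEN
After ORDER BY (1 rows):
sales.city
DEN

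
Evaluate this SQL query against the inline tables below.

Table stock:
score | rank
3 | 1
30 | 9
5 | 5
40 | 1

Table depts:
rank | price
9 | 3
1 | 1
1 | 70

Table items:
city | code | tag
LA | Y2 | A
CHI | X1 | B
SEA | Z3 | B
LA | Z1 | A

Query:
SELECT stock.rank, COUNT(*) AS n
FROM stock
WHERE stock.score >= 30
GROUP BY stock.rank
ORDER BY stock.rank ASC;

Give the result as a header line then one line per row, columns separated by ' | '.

After WHERE (2 rows):
stock.score | stock.rank
30 | 9
40 | 1
After GROUP BY (2 rows):
stock.rank | n
9 | 1
1 | 1
After ORDER BY (2 rows):
stock.rank | n
1 | 1
9 | 1

== RESULT ==
stock.rank | n
1 | 1
9 | 1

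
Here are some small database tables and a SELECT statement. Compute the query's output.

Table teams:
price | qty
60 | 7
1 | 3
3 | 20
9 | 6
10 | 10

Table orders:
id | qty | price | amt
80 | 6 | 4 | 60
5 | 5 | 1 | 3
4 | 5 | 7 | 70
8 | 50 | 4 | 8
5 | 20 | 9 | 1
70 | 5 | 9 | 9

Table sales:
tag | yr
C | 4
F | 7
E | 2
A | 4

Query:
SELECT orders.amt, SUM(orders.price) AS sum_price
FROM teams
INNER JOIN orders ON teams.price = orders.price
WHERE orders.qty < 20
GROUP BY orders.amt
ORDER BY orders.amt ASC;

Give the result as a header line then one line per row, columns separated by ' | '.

After JOIN orders (3 rows):
teams.price | teams.qty | orders.id | orders.qty | orders.price | orders.amt
1 | 3 | 5 | 5 | 1 | 3
9 | 6 | 5 | 20 | 9 | 1
9 | 6 | 70 | 5 | 9 | 9
After WHERE (2 rows):
teams.price | teams.qty | orders.id | orders.qty | orders.price | orders.amt
1 | 3 | 5 | 5 | 1 | 3
9 | 6 | 70 | 5 | 9 | 9
After GROUP BY (2 rows):
orders.amt | sum_price
3 | 1
9 | 9
After ORDER BY (2 rows):
orders.amt | sum_price
3 | 1
9 | 9

== RESULT ==
orders.amt | sum_price
3 | 1
9 | 9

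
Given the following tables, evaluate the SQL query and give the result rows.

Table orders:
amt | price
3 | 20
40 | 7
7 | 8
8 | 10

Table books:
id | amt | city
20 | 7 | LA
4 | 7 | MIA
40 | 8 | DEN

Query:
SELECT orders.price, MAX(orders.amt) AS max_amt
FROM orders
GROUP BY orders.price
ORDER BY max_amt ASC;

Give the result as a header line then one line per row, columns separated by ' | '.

After GROUP BY (4 rows):
orders.price | max_amt
20 | 3
7 | 40
8 | 7
10 | 8
After ORDER BY (4 rows):
orders.price | max_amt
20 | 3
8 | 7
10 | 8
7 | 40

== RESULT ==
orders.price | max_amt
20 | 3
8 | 7
10 | 8
7 | 40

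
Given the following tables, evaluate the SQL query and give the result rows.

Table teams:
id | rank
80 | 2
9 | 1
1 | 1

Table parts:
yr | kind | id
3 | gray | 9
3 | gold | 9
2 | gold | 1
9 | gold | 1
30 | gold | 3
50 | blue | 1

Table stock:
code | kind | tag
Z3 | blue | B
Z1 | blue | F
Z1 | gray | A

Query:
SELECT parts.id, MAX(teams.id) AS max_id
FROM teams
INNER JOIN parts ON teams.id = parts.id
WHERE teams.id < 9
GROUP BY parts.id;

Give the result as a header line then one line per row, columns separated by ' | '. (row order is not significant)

After JOIN parts (5 rows):
teams.id | teams.rank | parts.yr | parts.kind | parts.id
9 | 1 | 3 | gray | 9
9 | 1 | 3 | gold | 9
1 | 1 | 2 | gold | 1
1 | 1 | 9 | gold | 1
1 | 1 | 50 | blue | 1
After WHERE (3 rows):
teams.id | teams.rank | parts.yr | parts.kind | parts.id
1 | 1 | 2 | gold | 1
1 | 1 | 9 | gold | 1
1 | 1 | 50 | blue | 1
After GROUP BY (1 rows):
parts.id | max_id
1 | 1

== RESULT ==
parts.id | max_id
1 | 1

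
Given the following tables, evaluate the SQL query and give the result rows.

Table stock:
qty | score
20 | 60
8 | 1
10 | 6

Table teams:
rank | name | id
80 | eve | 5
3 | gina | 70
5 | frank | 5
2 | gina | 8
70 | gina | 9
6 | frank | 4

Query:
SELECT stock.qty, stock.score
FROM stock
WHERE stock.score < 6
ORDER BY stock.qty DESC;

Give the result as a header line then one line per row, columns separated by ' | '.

== RESULT ==
stock.qty | stock.score
8 | 1

Derivation:
After WHERE (1 rows):
stock.qty | stock.score
8 | 1
After SELECT (1 rows):
stock.qty | stock.score
8 | 1
After ORDER BY (1 rows):
stock.qty | stock.score
8 | 1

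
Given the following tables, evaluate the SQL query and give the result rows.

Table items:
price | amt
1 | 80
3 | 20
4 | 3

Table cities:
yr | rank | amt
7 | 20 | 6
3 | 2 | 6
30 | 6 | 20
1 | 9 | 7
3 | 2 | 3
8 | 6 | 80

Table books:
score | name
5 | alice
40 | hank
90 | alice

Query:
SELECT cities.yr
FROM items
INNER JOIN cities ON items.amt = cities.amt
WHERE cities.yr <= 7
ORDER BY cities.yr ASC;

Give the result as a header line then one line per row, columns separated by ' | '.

== RESULT ==
cities.yr
3

Derivation:
After JOIN cities (3 rows):
items.price | items.amt | cities.yr | cities.rank | cities.amt
1 | 80 | 8 | 6 | 80
3 | 20 | 30 | 6 | 20
4 | 3 | 3 | 2 | 3
After WHERE (1 rows):
items.price | items.amt | cities.yr | cities.rank | cities.amt
4 | 3 | 3 | 2 | 3
After SELECT (1 rows):
cities.yr
3
After ORDER BY (1 rows):
cities.yr
3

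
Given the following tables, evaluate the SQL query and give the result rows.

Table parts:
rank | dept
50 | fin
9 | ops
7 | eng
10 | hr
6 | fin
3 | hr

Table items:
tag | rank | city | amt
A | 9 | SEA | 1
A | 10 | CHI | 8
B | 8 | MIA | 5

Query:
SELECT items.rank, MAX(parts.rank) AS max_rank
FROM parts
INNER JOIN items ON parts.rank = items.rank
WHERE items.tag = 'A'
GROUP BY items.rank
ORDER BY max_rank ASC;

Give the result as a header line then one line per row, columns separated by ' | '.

== RESULT ==
items.rank | max_rank
9 | 9
10 | 10

Derivation:
After JOIN items (2 rows):
parts.rank | parts.dept | items.tag | items.rank | items.city | items.amt
9 | ops | A | 9 | SEA | 1
10 | hr | A | 10 | CHI | 8
After WHERE (2 rows):
parts.rank | parts.dept | items.tag | items.rank | items.city | items.amt
9 | ops | A | 9 | SEA | 1
10 | hr | A | 10 | CHI | 8
After GROUP BY (2 rows):
items.rank | max_rank
9 | 9
10 | 10
After ORDER BY (2 rows):
items.rank | max_rank
9 | 9
10 | 10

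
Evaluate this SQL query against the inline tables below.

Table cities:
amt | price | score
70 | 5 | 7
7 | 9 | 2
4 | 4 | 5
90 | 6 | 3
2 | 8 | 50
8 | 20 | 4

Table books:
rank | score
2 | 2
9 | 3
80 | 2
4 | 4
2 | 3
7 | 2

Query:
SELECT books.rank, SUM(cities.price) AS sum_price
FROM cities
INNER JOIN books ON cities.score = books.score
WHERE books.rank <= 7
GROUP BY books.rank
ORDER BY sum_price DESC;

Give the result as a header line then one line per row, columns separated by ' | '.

== RESULT ==
books.rank | sum_price
4 | 20
2 | 15
7 | 9

Derivation:
After JOIN books (6 rows):
cities.amt | cities.price | cities.score | books.rank | books.score
7 | 9 | 2 | 2 | 2
7 | 9 | 2 | 80 | 2
7 | 9 | 2 | 7 | 2
90 | 6 | 3 | 9 | 3
90 | 6 | 3 | 2 | 3
8 | 20 | 4 | 4 | 4
After WHERE (4 rows):
cities.amt | cities.price | cities.score | books.rank | books.score
7 | 9 | 2 | 2 | 2
7 | 9 | 2 | 7 | 2
90 | 6 | 3 | 2 | 3
8 | 20 | 4 | 4 | 4
After GROUP BY (3 rows):
books.rank | sum_price
2 | 15
7 | 9
4 | 20
After ORDER BY (3 rows):
books.rank | sum_price
4 | 20
2 | 15
7 | 9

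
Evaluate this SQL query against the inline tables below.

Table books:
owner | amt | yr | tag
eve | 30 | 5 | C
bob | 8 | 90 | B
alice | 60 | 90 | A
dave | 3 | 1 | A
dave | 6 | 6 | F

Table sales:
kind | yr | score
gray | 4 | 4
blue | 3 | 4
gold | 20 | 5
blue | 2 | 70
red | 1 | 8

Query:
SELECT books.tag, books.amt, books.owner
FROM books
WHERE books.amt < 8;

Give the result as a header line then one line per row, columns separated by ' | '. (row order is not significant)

After WHERE (2 rows):
books.owner | books.amt | books.yr | books.tag
dave | 3 | 1 | A
dave | 6 | 6 | F
After SELECT (2 rows):
books.tag | books.amt | books.owner
A | 3 | dave
F | 6 | dave

== RESULT ==
books.tag | books.amt | books.owner
A | 3 | dave
F | 6 | dave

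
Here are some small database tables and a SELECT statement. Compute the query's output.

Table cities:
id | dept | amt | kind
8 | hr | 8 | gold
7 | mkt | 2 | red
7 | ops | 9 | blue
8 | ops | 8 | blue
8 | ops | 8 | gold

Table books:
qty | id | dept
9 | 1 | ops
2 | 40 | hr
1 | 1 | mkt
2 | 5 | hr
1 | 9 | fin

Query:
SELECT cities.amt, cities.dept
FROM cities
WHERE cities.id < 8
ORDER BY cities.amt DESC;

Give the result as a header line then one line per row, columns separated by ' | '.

== RESULT ==
cities.amt | cities.dept
9 | ops
2 | mkt

Derivation:
After WHERE (2 rows):
cities.id | cities.dept | cities.amt | cities.kind
7 | mkt | 2 | red
7 | ops | 9 | blue
After SELECT (2 rows):
cities.amt | cities.dept
2 | mkt
9 | ops
After ORDER BY (2 rows):
cities.amt | cities.dept
9 | ops
2 | mkt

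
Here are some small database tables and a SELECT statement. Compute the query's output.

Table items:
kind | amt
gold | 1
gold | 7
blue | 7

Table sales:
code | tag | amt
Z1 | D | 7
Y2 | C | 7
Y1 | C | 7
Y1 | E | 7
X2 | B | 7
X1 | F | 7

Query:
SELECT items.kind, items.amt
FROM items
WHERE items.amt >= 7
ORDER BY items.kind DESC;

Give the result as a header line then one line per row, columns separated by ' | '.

After WHERE (2 rows):
items.kind | items.amt
gold | 7
blue | 7
After SELECT (2 rows):
items.kind | items.amt
gold | 7
blue | 7
After ORDER BY (2 rows):
items.kind | items.amt
gold | 7
blue | 7

== RESULT ==
items.kind | items.amt
gold | 7
blue | 7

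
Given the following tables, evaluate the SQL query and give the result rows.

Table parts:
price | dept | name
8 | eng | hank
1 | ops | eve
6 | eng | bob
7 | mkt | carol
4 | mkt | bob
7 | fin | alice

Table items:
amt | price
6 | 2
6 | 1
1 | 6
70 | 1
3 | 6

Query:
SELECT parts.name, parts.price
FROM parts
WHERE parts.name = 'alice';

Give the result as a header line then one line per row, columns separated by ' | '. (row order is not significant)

After WHERE (1 rows):
parts.price | parts.dept | parts.name
7 | fin | alice
After SELECT (1 rows):
parts.name | parts.price
alice | 7

== RESULT ==
parts.name | parts.price
alice | 7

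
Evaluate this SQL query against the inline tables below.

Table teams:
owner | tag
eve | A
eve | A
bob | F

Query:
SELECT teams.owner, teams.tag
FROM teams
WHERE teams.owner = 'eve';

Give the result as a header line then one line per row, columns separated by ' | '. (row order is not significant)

After WHERE (2 rows):
teams.owner | teams.tag
eve | A
eve | A
After SELECT (2 rows):
teams.owner | teams.tag
eve | A
eve | A

== RESULT ==
teams.owner | teams.tag
eve | A
eve | A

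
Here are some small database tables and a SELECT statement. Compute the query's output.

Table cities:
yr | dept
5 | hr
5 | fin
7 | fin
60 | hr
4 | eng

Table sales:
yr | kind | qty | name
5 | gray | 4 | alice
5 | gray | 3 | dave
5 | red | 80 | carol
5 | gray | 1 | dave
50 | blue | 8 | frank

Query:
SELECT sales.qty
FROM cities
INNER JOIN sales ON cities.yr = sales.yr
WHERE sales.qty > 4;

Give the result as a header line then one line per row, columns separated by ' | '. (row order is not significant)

== RESULT ==
sales.qty
80
80

Derivation:
After JOIN sales (8 rows):
cities.yr | cities.dept | sales.yr | sales.kind | sales.qty | sales.name
5 | hr | 5 | gray | 4 | alice
5 | hr | 5 | gray | 3 | dave
5 | hr | 5 | red | 80 | carol
5 | hr | 5 | gray | 1 | dave
5 | fin | 5 | gray | 4 | alice
5 | fin | 5 | gray | 3 | dave
5 | fin | 5 | red | 80 | carol
5 | fin | 5 | gray | 1 | dave
After WHERE (2 rows):
cities.yr | cities.dept | sales.yr | sales.kind | sales.qty | sales.name
5 | hr | 5 | red | 80 | carol
5 | fin | 5 | red | 80 | carol
After SELECT (2 rows):
sales.qty
80
80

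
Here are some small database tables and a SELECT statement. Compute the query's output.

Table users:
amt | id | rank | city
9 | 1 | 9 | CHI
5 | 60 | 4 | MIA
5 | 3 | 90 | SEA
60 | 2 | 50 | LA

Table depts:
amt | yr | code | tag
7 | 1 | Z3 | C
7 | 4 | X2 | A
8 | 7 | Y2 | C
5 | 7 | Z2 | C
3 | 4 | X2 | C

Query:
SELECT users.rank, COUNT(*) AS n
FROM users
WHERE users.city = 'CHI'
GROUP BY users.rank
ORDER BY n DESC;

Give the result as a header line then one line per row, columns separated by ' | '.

== RESULT ==
users.rank | n
9 | 1

Derivation:
After WHERE (1 rows):
users.amt | users.id | users.rank | users.city
9 | 1 | 9 | CHI
After GROUP BY (1 rows):
users.rank | n
9 | 1
After ORDER BY (1 rows):
users.rank | n
9 | 1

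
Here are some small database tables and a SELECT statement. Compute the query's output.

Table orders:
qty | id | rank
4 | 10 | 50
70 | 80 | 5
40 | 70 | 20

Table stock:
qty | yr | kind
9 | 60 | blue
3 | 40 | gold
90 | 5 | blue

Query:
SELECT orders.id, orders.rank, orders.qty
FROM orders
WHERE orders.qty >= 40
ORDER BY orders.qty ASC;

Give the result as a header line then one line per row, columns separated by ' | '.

== RESULT ==
orders.id | orders.rank | orders.qty
70 | 20 | 40
80 | 5 | 70

Derivation:
After WHERE (2 rows):
orders.qty | orders.id | orders.rank
70 | 80 | 5
40 | 70 | 20
After SELECT (2 rows):
orders.id | orders.rank | orders.qty
80 | 5 | 70
70 | 20 | 40
After ORDER BY (2 rows):
orders.id | orders.rank | orders.qty
70 | 20 | 40
80 | 5 | 70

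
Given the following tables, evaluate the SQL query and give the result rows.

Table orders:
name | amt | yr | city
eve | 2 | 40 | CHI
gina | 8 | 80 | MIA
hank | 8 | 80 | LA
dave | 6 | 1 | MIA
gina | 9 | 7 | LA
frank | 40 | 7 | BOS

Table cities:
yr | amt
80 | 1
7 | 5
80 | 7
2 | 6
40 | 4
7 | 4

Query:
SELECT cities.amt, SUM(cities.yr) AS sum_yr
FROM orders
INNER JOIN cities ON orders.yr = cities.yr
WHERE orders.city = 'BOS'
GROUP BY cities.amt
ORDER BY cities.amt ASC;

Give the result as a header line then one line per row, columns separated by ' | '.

After JOIN cities (9 rows):
orders.name | orders.amt | orders.yr | orders.city | cities.yr | cities.amt
eve | 2 | 40 | CHI | 40 | 4
gina | 8 | 80 | MIA | 80 | 1
gina | 8 | 80 | MIA | 80 | 7
hank | 8 | 80 | LA | 80 | 1
hank | 8 | 80 | LA | 80 | 7
gina | 9 | 7 | LA | 7 | 5
gina | 9 | 7 | LA | 7 | 4
frank | 40 | 7 | BOS | 7 | 5
frank | 40 | 7 | BOS | 7 | 4
After WHERE (2 rows):
orders.name | orders.amt | orders.yr | orders.city | cities.yr | cities.amt
frank | 40 | 7 | BOS | 7 | 5
frank | 40 | 7 | BOS | 7 | 4
After GROUP BY (2 rows):
cities.amt | sum_yr
5 | 7
4 | 7
After ORDER BY (2 rows):
cities.amt | sum_yr
4 | 7
5 | 7

== RESULT ==
cities.amt | sum_yr
4 | 7
5 | 7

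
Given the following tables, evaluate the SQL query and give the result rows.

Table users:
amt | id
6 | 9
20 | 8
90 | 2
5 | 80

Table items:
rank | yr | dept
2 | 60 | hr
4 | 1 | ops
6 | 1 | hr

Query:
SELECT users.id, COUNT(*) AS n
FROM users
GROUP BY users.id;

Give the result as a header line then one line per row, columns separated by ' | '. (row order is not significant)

== RESULT ==
users.id | n
9 | 1
8 | 1
2 | 1
80 | 1

Derivation:
After GROUP BY (4 rows):
users.id | n
9 | 1
8 | 1
2 | 1
80 | 1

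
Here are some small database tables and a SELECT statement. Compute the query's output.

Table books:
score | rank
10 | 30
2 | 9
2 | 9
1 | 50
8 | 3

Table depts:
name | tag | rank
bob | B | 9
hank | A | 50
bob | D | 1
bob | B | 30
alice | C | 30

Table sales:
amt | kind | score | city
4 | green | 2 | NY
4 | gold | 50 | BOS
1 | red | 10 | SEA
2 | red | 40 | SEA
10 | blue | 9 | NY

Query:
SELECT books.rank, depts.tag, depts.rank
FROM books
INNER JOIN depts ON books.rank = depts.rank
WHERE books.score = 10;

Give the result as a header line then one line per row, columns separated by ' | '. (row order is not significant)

After JOIN depts (5 rows):
books.score | books.rank | depts.name | depts.tag | depts.rank
10 | 30 | bob | B | 30
10 | 30 | alice | C | 30
2 | 9 | bob | B | 9
2 | 9 | bob | B | 9
1 | 50 | hank | A | 50
After WHERE (2 rows):
books.score | books.rank | depts.name | depts.tag | depts.rank
10 | 30 | bob | B | 30
10 | 30 | alice | C | 30
After SELECT (2 rows):
books.rank | depts.tag | depts.rank
30 | B | 30
30 | C | 30

== RESULT ==
books.rank | depts.tag | depts.rank
30 | B | 30
30 | C | 30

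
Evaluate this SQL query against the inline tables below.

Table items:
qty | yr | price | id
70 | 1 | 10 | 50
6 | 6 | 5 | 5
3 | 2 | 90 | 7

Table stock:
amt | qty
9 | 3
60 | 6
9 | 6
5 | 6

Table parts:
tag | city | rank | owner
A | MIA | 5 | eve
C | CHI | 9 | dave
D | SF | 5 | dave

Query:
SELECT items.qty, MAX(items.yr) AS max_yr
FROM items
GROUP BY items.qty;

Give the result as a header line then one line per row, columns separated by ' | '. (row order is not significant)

== RESULT ==
items.qty | max_yr
70 | 1
6 | 6
3 | 2

Derivation:
After GROUP BY (3 rows):
items.qty | max_yr
70 | 1
6 | 6
3 | 2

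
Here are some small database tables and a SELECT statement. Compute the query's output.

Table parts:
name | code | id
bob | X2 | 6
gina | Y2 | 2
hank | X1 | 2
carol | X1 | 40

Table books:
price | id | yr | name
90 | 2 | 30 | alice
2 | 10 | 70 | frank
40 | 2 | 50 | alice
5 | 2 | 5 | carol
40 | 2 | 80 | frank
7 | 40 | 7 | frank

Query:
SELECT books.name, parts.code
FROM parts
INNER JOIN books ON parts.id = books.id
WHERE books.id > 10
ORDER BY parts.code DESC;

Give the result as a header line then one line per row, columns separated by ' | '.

After JOIN books (9 rows):
parts.name | parts.code | parts.id | books.price | books.id | books.yr | books.name
gina | Y2 | 2 | 90 | 2 | 30 | alice
gina | Y2 | 2 | 40 | 2 | 50 | alice
gina | Y2 | 2 | 5 | 2 | 5 | carol
gina | Y2 | 2 | 40 | 2 | 80 | frank
hank | X1 | 2 | 90 | 2 | 30 | alice
hank | X1 | 2 | 40 | 2 | 50 | alice
hank | X1 | 2 | 5 | 2 | 5 | carol
hank | X1 | 2 | 40 | 2 | 80 | frank
carol | X1 | 40 | 7 | 40 | 7 | frank
After WHERE (1 rows):
parts.name | parts.code | parts.id | books.price | books.id | books.yr | books.name
carol | X1 | 40 | 7 | 40 | 7 | frank
After SELECT (1 rows):
books.name | parts.code
frank | X1
After ORDER BY (1 rows):
books.name | parts.code
frank | X1

== RESULT ==
books.name | parts.code
frank | X1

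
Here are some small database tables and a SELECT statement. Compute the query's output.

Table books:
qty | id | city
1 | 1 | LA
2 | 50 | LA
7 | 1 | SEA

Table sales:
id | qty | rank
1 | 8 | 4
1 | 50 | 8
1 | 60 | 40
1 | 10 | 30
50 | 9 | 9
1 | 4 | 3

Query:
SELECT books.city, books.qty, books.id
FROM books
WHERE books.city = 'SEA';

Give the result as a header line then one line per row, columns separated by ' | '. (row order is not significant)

== RESULT ==
books.city | books.qty | books.id
SEA | 7 | 1

Derivation:
After WHERE (1 rows):
books.qty | books.id | books.city
7 | 1 | SEA
After SELECT (1 rows):
books.city | books.qty | books.id
SEA | 7 | 1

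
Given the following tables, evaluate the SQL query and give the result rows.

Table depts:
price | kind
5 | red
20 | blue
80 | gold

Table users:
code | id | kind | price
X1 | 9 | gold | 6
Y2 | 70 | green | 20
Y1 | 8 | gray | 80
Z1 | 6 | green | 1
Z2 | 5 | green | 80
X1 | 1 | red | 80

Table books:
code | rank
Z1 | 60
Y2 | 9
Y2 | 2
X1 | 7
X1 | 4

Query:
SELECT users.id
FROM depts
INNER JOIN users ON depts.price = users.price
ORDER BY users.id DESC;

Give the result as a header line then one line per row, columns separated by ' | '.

After JOIN users (4 rows):
depts.price | depts.kind | users.code | users.id | users.kind | users.price
20 | blue | Y2 | 70 | green | 20
80 | gold | Y1 | 8 | gray | 80
80 | gold | Z2 | 5 | green | 80
80 | gold | X1 | 1 | red | 80
After SELECT (4 rows):
users.id
70
8
5
1
After ORDER BY (4 rows):
users.id
70
8
5
1

== RESULT ==
users.id
70
8
5
1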